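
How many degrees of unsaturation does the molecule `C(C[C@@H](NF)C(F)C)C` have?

0

Molecular formula from the SMILES: C6H13F2N.
DoU = (2C + 2 + N − H − X)/2 = (2·6 + 2 + 1 − 13 − 2)/2 = 0/2 = 0.
(Structurally: 0 ring(s) + 0 π bond(s) = 0.)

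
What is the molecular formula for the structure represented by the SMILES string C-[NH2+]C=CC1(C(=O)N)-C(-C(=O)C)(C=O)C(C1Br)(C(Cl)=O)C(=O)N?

Heavy atoms from the SMILES: 1 Br, 13 C, 1 Cl, 3 N, 5 O.
Implicit hydrogens by atom environment:
  7 × C: no H
  5 × O: no H
  4 × C: 1 H each → 4
  2 × C: 3 H each → 6
  2 × N: 2 H each → 4
  1 × Br: no H
  1 × Cl: no H
  1 × N (charge +1): 2 H
  Total hydrogens = 16.
Net charge +1.
Molecular formula: C13H16BrClN3O5+

C13H16BrClN3O5+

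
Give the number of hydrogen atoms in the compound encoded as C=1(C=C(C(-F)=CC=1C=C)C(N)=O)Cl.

Hydrogens are implicit in SMILES; fill each atom to its normal valence:
  4 × C (aromatic): no H
  2 × C (aromatic): 1 H each → 2
  1 × C: 2 H
  1 × C: 1 H
  1 × C: no H
  1 × Cl: no H
  1 × F: no H
  1 × N: 2 H
  1 × O: no H
  Total hydrogens = 7.

7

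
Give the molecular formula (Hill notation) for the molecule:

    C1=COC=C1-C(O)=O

C5H4O3

Heavy atoms from the SMILES: 5 C, 3 O.
Implicit hydrogens by atom environment:
  3 × C (aromatic): 1 H each → 3
  1 × C (aromatic): no H
  1 × C: no H
  1 × O: 1 H
  1 × O (aromatic): no H
  1 × O: no H
  Total hydrogens = 4.
Molecular formula: C5H4O3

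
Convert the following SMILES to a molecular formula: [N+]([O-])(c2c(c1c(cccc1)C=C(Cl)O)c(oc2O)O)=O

C12H8ClNO6

Heavy atoms from the SMILES: 12 C, 1 Cl, 1 N, 6 O.
Implicit hydrogens by atom environment:
  6 × C (aromatic): no H
  4 × C (aromatic): 1 H each → 4
  3 × O: 1 H each → 3
  1 × C: 1 H
  1 × C: no H
  1 × Cl: no H
  1 × N (charge +1): no H
  1 × O (aromatic): no H
  1 × O: no H
  1 × O (charge -1): no H
  Total hydrogens = 8.
Molecular formula: C12H8ClNO6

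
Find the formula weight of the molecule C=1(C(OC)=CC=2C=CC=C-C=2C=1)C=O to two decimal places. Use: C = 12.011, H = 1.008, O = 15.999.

186.21

Molecular formula: C12H10O2.
M = 12×12.011 + 10×1.008 + 2×15.999 = 186.21 g/mol.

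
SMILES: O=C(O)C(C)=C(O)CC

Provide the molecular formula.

C6H10O3

Heavy atoms from the SMILES: 6 C, 3 O.
Implicit hydrogens by atom environment:
  3 × C: no H
  2 × C: 3 H each → 6
  2 × O: 1 H each → 2
  1 × C: 2 H
  1 × O: no H
  Total hydrogens = 10.
Molecular formula: C6H10O3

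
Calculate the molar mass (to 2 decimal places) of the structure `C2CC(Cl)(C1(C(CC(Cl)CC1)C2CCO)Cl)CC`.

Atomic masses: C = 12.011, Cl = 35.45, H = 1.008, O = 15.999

313.69

Molecular formula: C14H23Cl3O.
M = 14×12.011 + 3×35.45 + 23×1.008 + 1×15.999 = 313.69 g/mol.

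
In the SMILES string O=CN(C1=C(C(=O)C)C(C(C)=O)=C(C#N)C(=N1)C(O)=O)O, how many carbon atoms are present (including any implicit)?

The symbol for carbon appears 12 times in the SMILES.

12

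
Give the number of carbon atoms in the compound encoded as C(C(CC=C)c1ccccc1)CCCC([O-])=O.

15

The symbol for carbon appears 15 times in the SMILES. Lowercase c denotes aromatic carbon and counts toward C.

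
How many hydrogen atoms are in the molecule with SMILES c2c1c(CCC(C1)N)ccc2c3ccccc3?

17

Hydrogens are implicit in SMILES; fill each atom to its normal valence:
  8 × C (aromatic): 1 H each → 8
  4 × C (aromatic): no H
  3 × C: 2 H each → 6
  1 × C: 1 H
  1 × N: 2 H
  Total hydrogens = 17.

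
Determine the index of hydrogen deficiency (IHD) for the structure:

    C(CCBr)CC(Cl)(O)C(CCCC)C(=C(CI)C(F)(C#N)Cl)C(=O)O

Molecular formula from the SMILES: C16H22BrCl2FINO3.
DoU = (2C + 2 + N − H − X)/2 = (2·16 + 2 + 1 − 22 − 5)/2 = 8/2 = 4.
(Structurally: 0 ring(s) + 4 π bond(s) = 4.)

4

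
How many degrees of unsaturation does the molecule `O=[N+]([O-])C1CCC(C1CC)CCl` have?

Molecular formula from the SMILES: C8H14ClNO2.
DoU = (2C + 2 + N − H − X)/2 = (2·8 + 2 + 1 − 14 − 1)/2 = 4/2 = 2.
(Structurally: 1 ring(s) + 1 π bond(s) = 2.)

2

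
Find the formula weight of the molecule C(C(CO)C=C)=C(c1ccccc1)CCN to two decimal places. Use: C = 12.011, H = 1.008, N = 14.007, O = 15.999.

217.31

Molecular formula: C14H19NO.
M = 14×12.011 + 19×1.008 + 1×14.007 + 1×15.999 = 217.31 g/mol.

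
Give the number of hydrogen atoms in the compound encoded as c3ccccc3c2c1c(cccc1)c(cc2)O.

12

Hydrogens are implicit in SMILES; fill each atom to its normal valence:
  11 × C (aromatic): 1 H each → 11
  5 × C (aromatic): no H
  1 × O: 1 H
  Total hydrogens = 12.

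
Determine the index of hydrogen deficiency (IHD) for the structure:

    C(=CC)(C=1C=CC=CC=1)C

Molecular formula from the SMILES: C10H12.
DoU = (2C + 2 + N − H − X)/2 = (2·10 + 2 + 0 − 12 − 0)/2 = 10/2 = 5.
(Structurally: 1 ring(s) + 4 π bond(s) = 5.)

5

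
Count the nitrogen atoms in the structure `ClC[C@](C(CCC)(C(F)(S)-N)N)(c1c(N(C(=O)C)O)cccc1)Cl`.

3

The symbol for nitrogen appears 3 times in the SMILES.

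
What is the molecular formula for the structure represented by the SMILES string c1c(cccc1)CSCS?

Heavy atoms from the SMILES: 8 C, 2 S.
Implicit hydrogens by atom environment:
  5 × C (aromatic): 1 H each → 5
  2 × C: 2 H each → 4
  1 × C (aromatic): no H
  1 × S: 1 H
  1 × S: no H
  Total hydrogens = 10.
Molecular formula: C8H10S2

C8H10S2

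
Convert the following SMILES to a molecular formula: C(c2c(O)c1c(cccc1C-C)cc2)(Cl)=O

C13H11ClO2

Heavy atoms from the SMILES: 13 C, 1 Cl, 2 O.
Implicit hydrogens by atom environment:
  5 × C (aromatic): 1 H each → 5
  5 × C (aromatic): no H
  1 × C: 3 H
  1 × C: 2 H
  1 × C: no H
  1 × Cl: no H
  1 × O: 1 H
  1 × O: no H
  Total hydrogens = 11.
Molecular formula: C13H11ClO2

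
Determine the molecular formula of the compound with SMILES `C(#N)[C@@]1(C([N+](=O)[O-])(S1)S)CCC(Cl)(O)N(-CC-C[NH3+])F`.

Heavy atoms from the SMILES: 9 C, 1 Cl, 1 F, 4 N, 3 O, 2 S.
Implicit hydrogens by atom environment:
  5 × C: 2 H each → 10
  4 × C: no H
  2 × N: no H
  1 × Cl: no H
  1 × F: no H
  1 × N (charge +1): 3 H
  1 × N (charge +1): no H
  1 × O: 1 H
  1 × O: no H
  1 × O (charge -1): no H
  1 × S: 1 H
  1 × S: no H
  Total hydrogens = 15.
Net charge +1.
Molecular formula: C9H15ClFN4O3S2+

C9H15ClFN4O3S2+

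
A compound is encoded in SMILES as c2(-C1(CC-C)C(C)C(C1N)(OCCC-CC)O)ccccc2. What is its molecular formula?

Heavy atoms from the SMILES: 19 C, 1 N, 2 O.
Implicit hydrogens by atom environment:
  6 × C: 2 H each → 12
  5 × C (aromatic): 1 H each → 5
  3 × C: 3 H each → 9
  2 × C: 1 H each → 2
  2 × C: no H
  1 × C (aromatic): no H
  1 × N: 2 H
  1 × O: 1 H
  1 × O: no H
  Total hydrogens = 31.
Molecular formula: C19H31NO2

C19H31NO2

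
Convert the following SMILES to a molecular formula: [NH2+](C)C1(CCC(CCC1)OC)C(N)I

Heavy atoms from the SMILES: 10 C, 1 I, 2 N, 1 O.
Implicit hydrogens by atom environment:
  5 × C: 2 H each → 10
  2 × C: 3 H each → 6
  2 × C: 1 H each → 2
  1 × C: no H
  1 × I: no H
  1 × N (charge +1): 2 H
  1 × N: 2 H
  1 × O: no H
  Total hydrogens = 22.
Net charge +1.
Molecular formula: C10H22IN2O+

C10H22IN2O+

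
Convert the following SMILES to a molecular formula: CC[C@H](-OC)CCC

C7H16O

Heavy atoms from the SMILES: 7 C, 1 O.
Implicit hydrogens by atom environment:
  3 × C: 3 H each → 9
  3 × C: 2 H each → 6
  1 × C: 1 H
  1 × O: no H
  Total hydrogens = 16.
Molecular formula: C7H16O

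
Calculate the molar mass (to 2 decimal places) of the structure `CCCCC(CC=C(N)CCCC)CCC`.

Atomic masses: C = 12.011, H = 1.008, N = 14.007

225.42

Molecular formula: C15H31N.
M = 15×12.011 + 31×1.008 + 1×14.007 = 225.42 g/mol.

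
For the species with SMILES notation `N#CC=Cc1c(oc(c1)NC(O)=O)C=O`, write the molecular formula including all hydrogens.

C9H6N2O4

Heavy atoms from the SMILES: 9 C, 2 N, 4 O.
Implicit hydrogens by atom environment:
  3 × C: 1 H each → 3
  3 × C (aromatic): no H
  2 × C: no H
  2 × O: no H
  1 × C (aromatic): 1 H
  1 × N: 1 H
  1 × N: no H
  1 × O: 1 H
  1 × O (aromatic): no H
  Total hydrogens = 6.
Molecular formula: C9H6N2O4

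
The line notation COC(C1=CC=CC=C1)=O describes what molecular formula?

Heavy atoms from the SMILES: 8 C, 2 O.
Implicit hydrogens by atom environment:
  5 × C (aromatic): 1 H each → 5
  2 × O: no H
  1 × C: 3 H
  1 × C (aromatic): no H
  1 × C: no H
  Total hydrogens = 8.
Molecular formula: C8H8O2

C8H8O2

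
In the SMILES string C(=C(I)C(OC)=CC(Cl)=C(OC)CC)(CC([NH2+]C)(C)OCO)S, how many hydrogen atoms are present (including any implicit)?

26

Hydrogens are implicit in SMILES; fill each atom to its normal valence:
  6 × C: no H
  5 × C: 3 H each → 15
  3 × C: 2 H each → 6
  3 × O: no H
  1 × C: 1 H
  1 × Cl: no H
  1 × I: no H
  1 × N (charge +1): 2 H
  1 × O: 1 H
  1 × S: 1 H
  Total hydrogens = 26.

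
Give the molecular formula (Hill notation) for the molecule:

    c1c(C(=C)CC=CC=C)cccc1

C13H14

Heavy atoms from the SMILES: 13 C.
Implicit hydrogens by atom environment:
  5 × C (aromatic): 1 H each → 5
  3 × C: 2 H each → 6
  3 × C: 1 H each → 3
  1 × C: no H
  1 × C (aromatic): no H
  Total hydrogens = 14.
Molecular formula: C13H14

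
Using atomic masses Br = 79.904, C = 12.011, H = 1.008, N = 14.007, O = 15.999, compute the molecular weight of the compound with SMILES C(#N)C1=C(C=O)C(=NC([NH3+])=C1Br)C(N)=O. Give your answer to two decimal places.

270.07

Molecular formula: C8H6BrN4O2+.
M = 1×79.904 + 8×12.011 + 6×1.008 + 4×14.007 + 2×15.999 = 270.07 g/mol.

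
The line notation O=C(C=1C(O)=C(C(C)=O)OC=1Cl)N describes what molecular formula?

Heavy atoms from the SMILES: 7 C, 1 Cl, 1 N, 4 O.
Implicit hydrogens by atom environment:
  4 × C (aromatic): no H
  2 × C: no H
  2 × O: no H
  1 × C: 3 H
  1 × Cl: no H
  1 × N: 2 H
  1 × O: 1 H
  1 × O (aromatic): no H
  Total hydrogens = 6.
Molecular formula: C7H6ClNO4

C7H6ClNO4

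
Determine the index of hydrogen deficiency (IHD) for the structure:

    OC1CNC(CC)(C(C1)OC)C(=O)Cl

Molecular formula from the SMILES: C9H16ClNO3.
DoU = (2C + 2 + N − H − X)/2 = (2·9 + 2 + 1 − 16 − 1)/2 = 4/2 = 2.
(Structurally: 1 ring(s) + 1 π bond(s) = 2.)

2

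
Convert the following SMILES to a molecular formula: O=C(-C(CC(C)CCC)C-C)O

C10H20O2

Heavy atoms from the SMILES: 10 C, 2 O.
Implicit hydrogens by atom environment:
  4 × C: 2 H each → 8
  3 × C: 3 H each → 9
  2 × C: 1 H each → 2
  1 × C: no H
  1 × O: 1 H
  1 × O: no H
  Total hydrogens = 20.
Molecular formula: C10H20O2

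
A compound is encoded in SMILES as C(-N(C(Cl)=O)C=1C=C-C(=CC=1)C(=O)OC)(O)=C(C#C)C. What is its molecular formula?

Heavy atoms from the SMILES: 14 C, 1 Cl, 1 N, 4 O.
Implicit hydrogens by atom environment:
  5 × C: no H
  4 × C (aromatic): 1 H each → 4
  3 × O: no H
  2 × C: 3 H each → 6
  2 × C (aromatic): no H
  1 × C: 1 H
  1 × Cl: no H
  1 × N: no H
  1 × O: 1 H
  Total hydrogens = 12.
Molecular formula: C14H12ClNO4

C14H12ClNO4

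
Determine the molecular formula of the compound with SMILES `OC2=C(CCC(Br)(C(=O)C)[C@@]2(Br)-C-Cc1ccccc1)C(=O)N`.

C17H19Br2NO3

Heavy atoms from the SMILES: 2 Br, 17 C, 1 N, 3 O.
Implicit hydrogens by atom environment:
  6 × C: no H
  5 × C (aromatic): 1 H each → 5
  4 × C: 2 H each → 8
  2 × Br: no H
  2 × O: no H
  1 × C: 3 H
  1 × C (aromatic): no H
  1 × N: 2 H
  1 × O: 1 H
  Total hydrogens = 19.
Molecular formula: C17H19Br2NO3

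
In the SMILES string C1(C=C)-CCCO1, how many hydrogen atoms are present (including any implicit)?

10

Hydrogens are implicit in SMILES; fill each atom to its normal valence:
  4 × C: 2 H each → 8
  2 × C: 1 H each → 2
  1 × O: no H
  Total hydrogens = 10.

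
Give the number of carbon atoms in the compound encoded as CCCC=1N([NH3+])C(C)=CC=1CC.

The symbol for carbon appears 10 times in the SMILES.

10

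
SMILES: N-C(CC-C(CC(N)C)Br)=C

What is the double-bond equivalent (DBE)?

Molecular formula from the SMILES: C8H17BrN2.
DoU = (2C + 2 + N − H − X)/2 = (2·8 + 2 + 2 − 17 − 1)/2 = 2/2 = 1.
(Structurally: 0 ring(s) + 1 π bond(s) = 1.)

1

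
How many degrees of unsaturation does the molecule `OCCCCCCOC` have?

Molecular formula from the SMILES: C7H16O2.
DoU = (2C + 2 + N − H − X)/2 = (2·7 + 2 + 0 − 16 − 0)/2 = 0/2 = 0.
(Structurally: 0 ring(s) + 0 π bond(s) = 0.)

0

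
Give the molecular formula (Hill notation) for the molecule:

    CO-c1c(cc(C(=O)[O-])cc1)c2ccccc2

Heavy atoms from the SMILES: 14 C, 3 O.
Implicit hydrogens by atom environment:
  8 × C (aromatic): 1 H each → 8
  4 × C (aromatic): no H
  2 × O: no H
  1 × C: 3 H
  1 × C: no H
  1 × O (charge -1): no H
  Total hydrogens = 11.
Net charge -1.
Molecular formula: C14H11O3-

C14H11O3-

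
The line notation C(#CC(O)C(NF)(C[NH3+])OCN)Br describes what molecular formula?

Heavy atoms from the SMILES: 1 Br, 6 C, 1 F, 3 N, 2 O.
Implicit hydrogens by atom environment:
  3 × C: no H
  2 × C: 2 H each → 4
  1 × Br: no H
  1 × C: 1 H
  1 × F: no H
  1 × N (charge +1): 3 H
  1 × N: 2 H
  1 × N: 1 H
  1 × O: 1 H
  1 × O: no H
  Total hydrogens = 12.
Net charge +1.
Molecular formula: C6H12BrFN3O2+

C6H12BrFN3O2+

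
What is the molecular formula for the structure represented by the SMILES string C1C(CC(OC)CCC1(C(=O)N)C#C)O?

C11H17NO3

Heavy atoms from the SMILES: 11 C, 1 N, 3 O.
Implicit hydrogens by atom environment:
  4 × C: 2 H each → 8
  3 × C: 1 H each → 3
  3 × C: no H
  2 × O: no H
  1 × C: 3 H
  1 × N: 2 H
  1 × O: 1 H
  Total hydrogens = 17.
Molecular formula: C11H17NO3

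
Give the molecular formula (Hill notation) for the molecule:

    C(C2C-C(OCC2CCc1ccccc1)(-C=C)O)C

Heavy atoms from the SMILES: 17 C, 2 O.
Implicit hydrogens by atom environment:
  6 × C: 2 H each → 12
  5 × C (aromatic): 1 H each → 5
  3 × C: 1 H each → 3
  1 × C: 3 H
  1 × C: no H
  1 × C (aromatic): no H
  1 × O: 1 H
  1 × O: no H
  Total hydrogens = 24.
Molecular formula: C17H24O2

C17H24O2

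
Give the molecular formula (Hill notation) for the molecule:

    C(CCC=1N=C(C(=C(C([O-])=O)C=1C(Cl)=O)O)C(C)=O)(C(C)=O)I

C14H12ClINO6-

Heavy atoms from the SMILES: 14 C, 1 Cl, 1 I, 1 N, 6 O.
Implicit hydrogens by atom environment:
  5 × C (aromatic): no H
  4 × C: no H
  4 × O: no H
  2 × C: 3 H each → 6
  2 × C: 2 H each → 4
  1 × C: 1 H
  1 × Cl: no H
  1 × I: no H
  1 × N (aromatic): no H
  1 × O: 1 H
  1 × O (charge -1): no H
  Total hydrogens = 12.
Net charge -1.
Molecular formula: C14H12ClINO6-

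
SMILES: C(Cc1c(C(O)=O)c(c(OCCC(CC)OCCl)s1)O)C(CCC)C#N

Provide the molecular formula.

C18H26ClNO5S

Heavy atoms from the SMILES: 18 C, 1 Cl, 1 N, 5 O, 1 S.
Implicit hydrogens by atom environment:
  8 × C: 2 H each → 16
  4 × C (aromatic): no H
  3 × O: no H
  2 × C: 3 H each → 6
  2 × C: 1 H each → 2
  2 × C: no H
  2 × O: 1 H each → 2
  1 × Cl: no H
  1 × N: no H
  1 × S (aromatic): no H
  Total hydrogens = 26.
Molecular formula: C18H26ClNO5S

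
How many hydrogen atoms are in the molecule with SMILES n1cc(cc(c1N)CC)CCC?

16

Hydrogens are implicit in SMILES; fill each atom to its normal valence:
  3 × C: 2 H each → 6
  3 × C (aromatic): no H
  2 × C: 3 H each → 6
  2 × C (aromatic): 1 H each → 2
  1 × N: 2 H
  1 × N (aromatic): no H
  Total hydrogens = 16.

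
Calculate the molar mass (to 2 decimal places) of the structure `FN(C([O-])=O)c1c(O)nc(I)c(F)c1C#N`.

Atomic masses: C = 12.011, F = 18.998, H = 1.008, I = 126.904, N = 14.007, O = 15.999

Molecular formula: C7HF2IN3O3-.
M = 7×12.011 + 2×18.998 + 1×1.008 + 1×126.904 + 3×14.007 + 3×15.999 = 340.00 g/mol.

340.00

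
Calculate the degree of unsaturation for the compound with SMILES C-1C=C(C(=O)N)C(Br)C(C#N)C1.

5

Molecular formula from the SMILES: C8H9BrN2O.
DoU = (2C + 2 + N − H − X)/2 = (2·8 + 2 + 2 − 9 − 1)/2 = 10/2 = 5.
(Structurally: 1 ring(s) + 4 π bond(s) = 5.)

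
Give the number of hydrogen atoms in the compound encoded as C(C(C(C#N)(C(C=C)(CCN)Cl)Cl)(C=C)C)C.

20

Hydrogens are implicit in SMILES; fill each atom to its normal valence:
  5 × C: 2 H each → 10
  4 × C: no H
  2 × C: 3 H each → 6
  2 × C: 1 H each → 2
  2 × Cl: no H
  1 × N: 2 H
  1 × N: no H
  Total hydrogens = 20.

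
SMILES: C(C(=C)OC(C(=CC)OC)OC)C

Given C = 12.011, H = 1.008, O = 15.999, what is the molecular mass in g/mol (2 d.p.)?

186.25

Molecular formula: C10H18O3.
M = 10×12.011 + 18×1.008 + 3×15.999 = 186.25 g/mol.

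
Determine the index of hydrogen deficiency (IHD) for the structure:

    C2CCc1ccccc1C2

Molecular formula from the SMILES: C10H12.
DoU = (2C + 2 + N − H − X)/2 = (2·10 + 2 + 0 − 12 − 0)/2 = 10/2 = 5.
(Structurally: 2 ring(s) + 3 π bond(s) = 5.)

5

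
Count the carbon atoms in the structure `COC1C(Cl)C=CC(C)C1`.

8

The symbol for carbon appears 8 times in the SMILES. (Cl is a single chlorine, not C + l.)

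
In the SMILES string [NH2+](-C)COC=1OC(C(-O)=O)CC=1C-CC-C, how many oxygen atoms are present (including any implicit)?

4

The symbol for oxygen appears 4 times in the SMILES.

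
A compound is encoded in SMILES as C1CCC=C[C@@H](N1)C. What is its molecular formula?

Heavy atoms from the SMILES: 7 C, 1 N.
Implicit hydrogens by atom environment:
  3 × C: 2 H each → 6
  3 × C: 1 H each → 3
  1 × C: 3 H
  1 × N: 1 H
  Total hydrogens = 13.
Molecular formula: C7H13N

C7H13N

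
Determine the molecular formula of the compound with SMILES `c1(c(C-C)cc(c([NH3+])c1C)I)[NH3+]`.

[C9H15IN2]2+

Heavy atoms from the SMILES: 9 C, 1 I, 2 N.
Implicit hydrogens by atom environment:
  5 × C (aromatic): no H
  2 × C: 3 H each → 6
  2 × N (charge +1): 3 H each → 6
  1 × C: 2 H
  1 × C (aromatic): 1 H
  1 × I: no H
  Total hydrogens = 15.
Net charge +2.
Molecular formula: [C9H15IN2]2+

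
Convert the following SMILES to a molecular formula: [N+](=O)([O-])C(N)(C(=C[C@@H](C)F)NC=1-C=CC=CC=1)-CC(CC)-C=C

Heavy atoms from the SMILES: 17 C, 1 F, 3 N, 2 O.
Implicit hydrogens by atom environment:
  5 × C (aromatic): 1 H each → 5
  4 × C: 1 H each → 4
  3 × C: 2 H each → 6
  2 × C: 3 H each → 6
  2 × C: no H
  1 × C (aromatic): no H
  1 × F: no H
  1 × N: 2 H
  1 × N: 1 H
  1 × N (charge +1): no H
  1 × O: no H
  1 × O (charge -1): no H
  Total hydrogens = 24.
Molecular formula: C17H24FN3O2

C17H24FN3O2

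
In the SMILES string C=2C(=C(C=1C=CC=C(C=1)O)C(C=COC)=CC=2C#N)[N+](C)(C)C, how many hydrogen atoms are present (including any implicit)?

21

Hydrogens are implicit in SMILES; fill each atom to its normal valence:
  6 × C (aromatic): 1 H each → 6
  6 × C (aromatic): no H
  4 × C: 3 H each → 12
  2 × C: 1 H each → 2
  1 × C: no H
  1 × N: no H
  1 × N (charge +1): no H
  1 × O: 1 H
  1 × O: no H
  Total hydrogens = 21.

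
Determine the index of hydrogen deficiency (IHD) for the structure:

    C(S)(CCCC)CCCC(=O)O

1

Molecular formula from the SMILES: C9H18O2S.
DoU = (2C + 2 + N − H − X)/2 = (2·9 + 2 + 0 − 18 − 0)/2 = 2/2 = 1.
(Structurally: 0 ring(s) + 1 π bond(s) = 1.)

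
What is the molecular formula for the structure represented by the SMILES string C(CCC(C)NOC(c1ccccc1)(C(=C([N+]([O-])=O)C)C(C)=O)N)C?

Heavy atoms from the SMILES: 18 C, 3 N, 4 O.
Implicit hydrogens by atom environment:
  5 × C (aromatic): 1 H each → 5
  4 × C: 3 H each → 12
  4 × C: no H
  3 × C: 2 H each → 6
  3 × O: no H
  1 × C: 1 H
  1 × C (aromatic): no H
  1 × N: 2 H
  1 × N: 1 H
  1 × N (charge +1): no H
  1 × O (charge -1): no H
  Total hydrogens = 27.
Molecular formula: C18H27N3O4

C18H27N3O4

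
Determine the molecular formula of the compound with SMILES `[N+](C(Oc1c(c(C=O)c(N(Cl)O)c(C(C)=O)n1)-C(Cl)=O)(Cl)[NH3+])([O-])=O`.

C10H8Cl3N4O7+

Heavy atoms from the SMILES: 10 C, 3 Cl, 4 N, 7 O.
Implicit hydrogens by atom environment:
  5 × C (aromatic): no H
  5 × O: no H
  3 × C: no H
  3 × Cl: no H
  1 × C: 3 H
  1 × C: 1 H
  1 × N (charge +1): 3 H
  1 × N (aromatic): no H
  1 × N: no H
  1 × N (charge +1): no H
  1 × O: 1 H
  1 × O (charge -1): no H
  Total hydrogens = 8.
Net charge +1.
Molecular formula: C10H8Cl3N4O7+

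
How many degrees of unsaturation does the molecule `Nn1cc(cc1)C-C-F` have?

3

Molecular formula from the SMILES: C6H9FN2.
DoU = (2C + 2 + N − H − X)/2 = (2·6 + 2 + 2 − 9 − 1)/2 = 6/2 = 3.
(Structurally: 1 ring(s) + 2 π bond(s) = 3.)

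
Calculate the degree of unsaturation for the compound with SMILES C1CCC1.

Molecular formula from the SMILES: C4H8.
DoU = (2C + 2 + N − H − X)/2 = (2·4 + 2 + 0 − 8 − 0)/2 = 2/2 = 1.
(Structurally: 1 ring(s) + 0 π bond(s) = 1.)

1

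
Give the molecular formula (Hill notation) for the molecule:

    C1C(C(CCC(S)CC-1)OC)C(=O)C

Heavy atoms from the SMILES: 11 C, 2 O, 1 S.
Implicit hydrogens by atom environment:
  5 × C: 2 H each → 10
  3 × C: 1 H each → 3
  2 × C: 3 H each → 6
  2 × O: no H
  1 × C: no H
  1 × S: 1 H
  Total hydrogens = 20.
Molecular formula: C11H20O2S

C11H20O2S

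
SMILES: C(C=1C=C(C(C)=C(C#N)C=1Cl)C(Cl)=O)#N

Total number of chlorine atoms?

2

The symbol for chlorine appears 2 times in the SMILES.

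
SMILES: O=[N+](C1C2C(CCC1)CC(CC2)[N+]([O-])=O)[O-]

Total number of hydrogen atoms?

Hydrogens are implicit in SMILES; fill each atom to its normal valence:
  6 × C: 2 H each → 12
  4 × C: 1 H each → 4
  2 × N (charge +1): no H
  2 × O: no H
  2 × O (charge -1): no H
  Total hydrogens = 16.

16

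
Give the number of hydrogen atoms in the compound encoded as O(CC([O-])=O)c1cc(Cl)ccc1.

6

Hydrogens are implicit in SMILES; fill each atom to its normal valence:
  4 × C (aromatic): 1 H each → 4
  2 × C (aromatic): no H
  2 × O: no H
  1 × C: 2 H
  1 × C: no H
  1 × Cl: no H
  1 × O (charge -1): no H
  Total hydrogens = 6.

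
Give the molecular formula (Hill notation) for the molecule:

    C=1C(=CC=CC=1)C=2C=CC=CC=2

Heavy atoms from the SMILES: 12 C.
Implicit hydrogens by atom environment:
  10 × C (aromatic): 1 H each → 10
  2 × C (aromatic): no H
  Total hydrogens = 10.
Molecular formula: C12H10

C12H10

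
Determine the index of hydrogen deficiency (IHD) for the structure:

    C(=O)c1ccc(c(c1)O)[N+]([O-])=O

6

Molecular formula from the SMILES: C7H5NO4.
DoU = (2C + 2 + N − H − X)/2 = (2·7 + 2 + 1 − 5 − 0)/2 = 12/2 = 6.
(Structurally: 1 ring(s) + 5 π bond(s) = 6.)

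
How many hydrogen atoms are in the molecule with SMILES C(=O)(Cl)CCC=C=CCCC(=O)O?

Hydrogens are implicit in SMILES; fill each atom to its normal valence:
  4 × C: 2 H each → 8
  3 × C: no H
  2 × C: 1 H each → 2
  2 × O: no H
  1 × Cl: no H
  1 × O: 1 H
  Total hydrogens = 11.

11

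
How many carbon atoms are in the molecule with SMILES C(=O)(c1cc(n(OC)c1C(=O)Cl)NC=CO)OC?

The symbol for carbon appears 10 times in the SMILES. Lowercase c denotes aromatic carbon and counts toward C.

10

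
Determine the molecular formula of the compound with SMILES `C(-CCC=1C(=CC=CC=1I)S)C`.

Heavy atoms from the SMILES: 10 C, 1 I, 1 S.
Implicit hydrogens by atom environment:
  3 × C: 2 H each → 6
  3 × C (aromatic): 1 H each → 3
  3 × C (aromatic): no H
  1 × C: 3 H
  1 × I: no H
  1 × S: 1 H
  Total hydrogens = 13.
Molecular formula: C10H13IS

C10H13IS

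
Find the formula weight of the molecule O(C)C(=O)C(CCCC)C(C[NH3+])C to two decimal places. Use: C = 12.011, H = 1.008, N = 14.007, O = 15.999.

188.29

Molecular formula: C10H22NO2+.
M = 10×12.011 + 22×1.008 + 1×14.007 + 2×15.999 = 188.29 g/mol.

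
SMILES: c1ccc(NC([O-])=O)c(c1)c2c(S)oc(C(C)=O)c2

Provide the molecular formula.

Heavy atoms from the SMILES: 13 C, 1 N, 4 O, 1 S.
Implicit hydrogens by atom environment:
  5 × C (aromatic): 1 H each → 5
  5 × C (aromatic): no H
  2 × C: no H
  2 × O: no H
  1 × C: 3 H
  1 × N: 1 H
  1 × O (aromatic): no H
  1 × O (charge -1): no H
  1 × S: 1 H
  Total hydrogens = 10.
Net charge -1.
Molecular formula: C13H10NO4S-

C13H10NO4S-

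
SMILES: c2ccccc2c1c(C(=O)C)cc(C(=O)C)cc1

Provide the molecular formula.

C16H14O2

Heavy atoms from the SMILES: 16 C, 2 O.
Implicit hydrogens by atom environment:
  8 × C (aromatic): 1 H each → 8
  4 × C (aromatic): no H
  2 × C: 3 H each → 6
  2 × C: no H
  2 × O: no H
  Total hydrogens = 14.
Molecular formula: C16H14O2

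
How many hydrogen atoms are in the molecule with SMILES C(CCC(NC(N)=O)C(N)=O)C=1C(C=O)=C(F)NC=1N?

16

Hydrogens are implicit in SMILES; fill each atom to its normal valence:
  4 × C (aromatic): no H
  3 × C: 2 H each → 6
  3 × N: 2 H each → 6
  3 × O: no H
  2 × C: 1 H each → 2
  2 × C: no H
  1 × F: no H
  1 × N (aromatic): 1 H
  1 × N: 1 H
  Total hydrogens = 16.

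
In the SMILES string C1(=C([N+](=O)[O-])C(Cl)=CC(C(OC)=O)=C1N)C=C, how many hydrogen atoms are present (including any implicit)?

Hydrogens are implicit in SMILES; fill each atom to its normal valence:
  5 × C (aromatic): no H
  3 × O: no H
  1 × C: 3 H
  1 × C: 2 H
  1 × C (aromatic): 1 H
  1 × C: 1 H
  1 × C: no H
  1 × Cl: no H
  1 × N: 2 H
  1 × N (charge +1): no H
  1 × O (charge -1): no H
  Total hydrogens = 9.

9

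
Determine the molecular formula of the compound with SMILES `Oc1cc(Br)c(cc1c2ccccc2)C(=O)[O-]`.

Heavy atoms from the SMILES: 1 Br, 13 C, 3 O.
Implicit hydrogens by atom environment:
  7 × C (aromatic): 1 H each → 7
  5 × C (aromatic): no H
  1 × Br: no H
  1 × C: no H
  1 × O: 1 H
  1 × O: no H
  1 × O (charge -1): no H
  Total hydrogens = 8.
Net charge -1.
Molecular formula: C13H8BrO3-

C13H8BrO3-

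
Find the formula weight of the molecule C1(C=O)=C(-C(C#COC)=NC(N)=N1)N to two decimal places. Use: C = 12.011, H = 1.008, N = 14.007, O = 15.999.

Molecular formula: C8H8N4O2.
M = 8×12.011 + 8×1.008 + 4×14.007 + 2×15.999 = 192.18 g/mol.

192.18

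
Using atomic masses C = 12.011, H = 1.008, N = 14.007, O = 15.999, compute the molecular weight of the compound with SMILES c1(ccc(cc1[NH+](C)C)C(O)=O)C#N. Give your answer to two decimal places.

191.21

Molecular formula: C10H11N2O2+.
M = 10×12.011 + 11×1.008 + 2×14.007 + 2×15.999 = 191.21 g/mol.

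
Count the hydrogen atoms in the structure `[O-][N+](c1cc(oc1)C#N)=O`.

Hydrogens are implicit in SMILES; fill each atom to its normal valence:
  2 × C (aromatic): 1 H each → 2
  2 × C (aromatic): no H
  1 × C: no H
  1 × N (charge +1): no H
  1 × N: no H
  1 × O (aromatic): no H
  1 × O: no H
  1 × O (charge -1): no H
  Total hydrogens = 2.

2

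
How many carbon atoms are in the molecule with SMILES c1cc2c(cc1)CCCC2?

The symbol for carbon appears 10 times in the SMILES. Lowercase c denotes aromatic carbon and counts toward C.

10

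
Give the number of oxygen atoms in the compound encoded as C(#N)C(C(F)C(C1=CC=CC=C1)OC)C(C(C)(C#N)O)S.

The symbol for oxygen appears 2 times in the SMILES.

2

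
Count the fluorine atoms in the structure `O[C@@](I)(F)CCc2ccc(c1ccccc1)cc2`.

The symbol for fluorine appears 1 time in the SMILES.

1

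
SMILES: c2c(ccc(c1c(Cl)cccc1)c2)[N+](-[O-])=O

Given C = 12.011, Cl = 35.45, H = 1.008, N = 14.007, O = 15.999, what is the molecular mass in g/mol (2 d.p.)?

Molecular formula: C12H8ClNO2.
M = 12×12.011 + 1×35.45 + 8×1.008 + 1×14.007 + 2×15.999 = 233.65 g/mol.

233.65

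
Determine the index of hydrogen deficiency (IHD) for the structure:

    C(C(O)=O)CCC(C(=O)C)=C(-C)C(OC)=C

4

Molecular formula from the SMILES: C12H18O4.
DoU = (2C + 2 + N − H − X)/2 = (2·12 + 2 + 0 − 18 − 0)/2 = 8/2 = 4.
(Structurally: 0 ring(s) + 4 π bond(s) = 4.)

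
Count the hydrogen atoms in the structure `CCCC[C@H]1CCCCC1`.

20

Hydrogens are implicit in SMILES; fill each atom to its normal valence:
  8 × C: 2 H each → 16
  1 × C: 3 H
  1 × C: 1 H
  Total hydrogens = 20.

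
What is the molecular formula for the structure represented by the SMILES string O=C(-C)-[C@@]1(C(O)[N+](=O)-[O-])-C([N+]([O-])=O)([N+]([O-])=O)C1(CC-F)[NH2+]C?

Heavy atoms from the SMILES: 9 C, 1 F, 4 N, 8 O.
Implicit hydrogens by atom environment:
  4 × C: no H
  4 × O: no H
  3 × N (charge +1): no H
  3 × O (charge -1): no H
  2 × C: 3 H each → 6
  2 × C: 2 H each → 4
  1 × C: 1 H
  1 × F: no H
  1 × N (charge +1): 2 H
  1 × O: 1 H
  Total hydrogens = 14.
Net charge +1.
Molecular formula: C9H14FN4O8+

C9H14FN4O8+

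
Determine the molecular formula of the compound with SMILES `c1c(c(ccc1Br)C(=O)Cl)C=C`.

C9H6BrClO

Heavy atoms from the SMILES: 1 Br, 9 C, 1 Cl, 1 O.
Implicit hydrogens by atom environment:
  3 × C (aromatic): 1 H each → 3
  3 × C (aromatic): no H
  1 × Br: no H
  1 × C: 2 H
  1 × C: 1 H
  1 × C: no H
  1 × Cl: no H
  1 × O: no H
  Total hydrogens = 6.
Molecular formula: C9H6BrClO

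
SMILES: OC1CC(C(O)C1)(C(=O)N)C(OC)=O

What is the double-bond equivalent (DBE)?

Molecular formula from the SMILES: C8H13NO5.
DoU = (2C + 2 + N − H − X)/2 = (2·8 + 2 + 1 − 13 − 0)/2 = 6/2 = 3.
(Structurally: 1 ring(s) + 2 π bond(s) = 3.)

3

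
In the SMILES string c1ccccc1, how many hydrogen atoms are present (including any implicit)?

Hydrogens are implicit in SMILES; fill each atom to its normal valence:
  6 × C (aromatic): 1 H each → 6
  Total hydrogens = 6.

6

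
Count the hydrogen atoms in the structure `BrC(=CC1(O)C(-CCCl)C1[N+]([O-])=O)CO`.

Hydrogens are implicit in SMILES; fill each atom to its normal valence:
  3 × C: 2 H each → 6
  3 × C: 1 H each → 3
  2 × C: no H
  2 × O: 1 H each → 2
  1 × Br: no H
  1 × Cl: no H
  1 × N (charge +1): no H
  1 × O: no H
  1 × O (charge -1): no H
  Total hydrogens = 11.

11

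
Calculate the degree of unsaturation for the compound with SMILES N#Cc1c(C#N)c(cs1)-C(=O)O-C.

8

Molecular formula from the SMILES: C8H4N2O2S.
DoU = (2C + 2 + N − H − X)/2 = (2·8 + 2 + 2 − 4 − 0)/2 = 16/2 = 8.
(Structurally: 1 ring(s) + 7 π bond(s) = 8.)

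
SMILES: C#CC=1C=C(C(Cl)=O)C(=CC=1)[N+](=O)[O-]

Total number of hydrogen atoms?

Hydrogens are implicit in SMILES; fill each atom to its normal valence:
  3 × C (aromatic): 1 H each → 3
  3 × C (aromatic): no H
  2 × C: no H
  2 × O: no H
  1 × C: 1 H
  1 × Cl: no H
  1 × N (charge +1): no H
  1 × O (charge -1): no H
  Total hydrogens = 4.

4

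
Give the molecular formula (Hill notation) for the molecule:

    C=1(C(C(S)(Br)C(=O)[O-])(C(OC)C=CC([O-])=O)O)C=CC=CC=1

[C14H13BrO6S]2-

Heavy atoms from the SMILES: 1 Br, 14 C, 6 O, 1 S.
Implicit hydrogens by atom environment:
  5 × C (aromatic): 1 H each → 5
  4 × C: no H
  3 × C: 1 H each → 3
  3 × O: no H
  2 × O (charge -1): no H
  1 × Br: no H
  1 × C: 3 H
  1 × C (aromatic): no H
  1 × O: 1 H
  1 × S: 1 H
  Total hydrogens = 13.
Net charge -2.
Molecular formula: [C14H13BrO6S]2-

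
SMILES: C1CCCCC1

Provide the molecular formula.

Heavy atoms from the SMILES: 6 C.
Implicit hydrogens by atom environment:
  6 × C: 2 H each → 12
  Total hydrogens = 12.
Molecular formula: C6H12

C6H12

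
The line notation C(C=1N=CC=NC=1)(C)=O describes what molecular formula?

Heavy atoms from the SMILES: 6 C, 2 N, 1 O.
Implicit hydrogens by atom environment:
  3 × C (aromatic): 1 H each → 3
  2 × N (aromatic): no H
  1 × C: 3 H
  1 × C (aromatic): no H
  1 × C: no H
  1 × O: no H
  Total hydrogens = 6.
Molecular formula: C6H6N2O

C6H6N2O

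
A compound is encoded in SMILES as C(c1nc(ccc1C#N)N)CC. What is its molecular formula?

Heavy atoms from the SMILES: 9 C, 3 N.
Implicit hydrogens by atom environment:
  3 × C (aromatic): no H
  2 × C: 2 H each → 4
  2 × C (aromatic): 1 H each → 2
  1 × C: 3 H
  1 × C: no H
  1 × N: 2 H
  1 × N (aromatic): no H
  1 × N: no H
  Total hydrogens = 11.
Molecular formula: C9H11N3

C9H11N3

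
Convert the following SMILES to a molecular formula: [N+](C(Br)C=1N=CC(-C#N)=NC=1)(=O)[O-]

Heavy atoms from the SMILES: 1 Br, 6 C, 4 N, 2 O.
Implicit hydrogens by atom environment:
  2 × C (aromatic): 1 H each → 2
  2 × C (aromatic): no H
  2 × N (aromatic): no H
  1 × Br: no H
  1 × C: 1 H
  1 × C: no H
  1 × N: no H
  1 × N (charge +1): no H
  1 × O: no H
  1 × O (charge -1): no H
  Total hydrogens = 3.
Molecular formula: C6H3BrN4O2

C6H3BrN4O2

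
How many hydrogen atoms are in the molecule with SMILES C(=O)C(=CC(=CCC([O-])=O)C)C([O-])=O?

8

Hydrogens are implicit in SMILES; fill each atom to its normal valence:
  4 × C: no H
  3 × C: 1 H each → 3
  3 × O: no H
  2 × O (charge -1): no H
  1 × C: 3 H
  1 × C: 2 H
  Total hydrogens = 8.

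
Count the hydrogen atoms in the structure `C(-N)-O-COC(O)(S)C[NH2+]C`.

Hydrogens are implicit in SMILES; fill each atom to its normal valence:
  3 × C: 2 H each → 6
  2 × O: no H
  1 × C: 3 H
  1 × C: no H
  1 × N (charge +1): 2 H
  1 × N: 2 H
  1 × O: 1 H
  1 × S: 1 H
  Total hydrogens = 15.

15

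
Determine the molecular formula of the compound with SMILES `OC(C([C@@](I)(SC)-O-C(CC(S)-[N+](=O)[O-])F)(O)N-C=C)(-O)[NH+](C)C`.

C11H22FIN3O6S2+

Heavy atoms from the SMILES: 11 C, 1 F, 1 I, 3 N, 6 O, 2 S.
Implicit hydrogens by atom environment:
  3 × C: 3 H each → 9
  3 × C: 1 H each → 3
  3 × C: no H
  3 × O: 1 H each → 3
  2 × C: 2 H each → 4
  2 × O: no H
  1 × F: no H
  1 × I: no H
  1 × N (charge +1): 1 H
  1 × N: 1 H
  1 × N (charge +1): no H
  1 × O (charge -1): no H
  1 × S: 1 H
  1 × S: no H
  Total hydrogens = 22.
Net charge +1.
Molecular formula: C11H22FIN3O6S2+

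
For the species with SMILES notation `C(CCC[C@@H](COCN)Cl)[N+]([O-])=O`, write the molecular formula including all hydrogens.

C7H15ClN2O3

Heavy atoms from the SMILES: 7 C, 1 Cl, 2 N, 3 O.
Implicit hydrogens by atom environment:
  6 × C: 2 H each → 12
  2 × O: no H
  1 × C: 1 H
  1 × Cl: no H
  1 × N: 2 H
  1 × N (charge +1): no H
  1 × O (charge -1): no H
  Total hydrogens = 15.
Molecular formula: C7H15ClN2O3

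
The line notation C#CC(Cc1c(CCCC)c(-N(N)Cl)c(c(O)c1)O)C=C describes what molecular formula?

C16H21ClN2O2

Heavy atoms from the SMILES: 16 C, 1 Cl, 2 N, 2 O.
Implicit hydrogens by atom environment:
  5 × C: 2 H each → 10
  5 × C (aromatic): no H
  3 × C: 1 H each → 3
  2 × O: 1 H each → 2
  1 × C: 3 H
  1 × C (aromatic): 1 H
  1 × C: no H
  1 × Cl: no H
  1 × N: 2 H
  1 × N: no H
  Total hydrogens = 21.
Molecular formula: C16H21ClN2O2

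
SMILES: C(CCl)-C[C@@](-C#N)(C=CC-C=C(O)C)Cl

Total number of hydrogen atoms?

15

Hydrogens are implicit in SMILES; fill each atom to its normal valence:
  4 × C: 2 H each → 8
  3 × C: 1 H each → 3
  3 × C: no H
  2 × Cl: no H
  1 × C: 3 H
  1 × N: no H
  1 × O: 1 H
  Total hydrogens = 15.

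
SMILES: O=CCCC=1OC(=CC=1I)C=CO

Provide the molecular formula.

C9H9IO3

Heavy atoms from the SMILES: 9 C, 1 I, 3 O.
Implicit hydrogens by atom environment:
  3 × C: 1 H each → 3
  3 × C (aromatic): no H
  2 × C: 2 H each → 4
  1 × C (aromatic): 1 H
  1 × I: no H
  1 × O: 1 H
  1 × O (aromatic): no H
  1 × O: no H
  Total hydrogens = 9.
Molecular formula: C9H9IO3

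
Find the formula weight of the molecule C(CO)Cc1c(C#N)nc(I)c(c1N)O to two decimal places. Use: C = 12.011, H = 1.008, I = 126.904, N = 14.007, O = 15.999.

319.10

Molecular formula: C9H10IN3O2.
M = 9×12.011 + 10×1.008 + 1×126.904 + 3×14.007 + 2×15.999 = 319.10 g/mol.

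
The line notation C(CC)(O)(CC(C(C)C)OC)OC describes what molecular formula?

C10H22O3

Heavy atoms from the SMILES: 10 C, 3 O.
Implicit hydrogens by atom environment:
  5 × C: 3 H each → 15
  2 × C: 2 H each → 4
  2 × C: 1 H each → 2
  2 × O: no H
  1 × C: no H
  1 × O: 1 H
  Total hydrogens = 22.
Molecular formula: C10H22O3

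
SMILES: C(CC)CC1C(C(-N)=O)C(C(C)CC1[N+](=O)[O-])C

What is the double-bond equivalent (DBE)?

3

Molecular formula from the SMILES: C13H24N2O3.
DoU = (2C + 2 + N − H − X)/2 = (2·13 + 2 + 2 − 24 − 0)/2 = 6/2 = 3.
(Structurally: 1 ring(s) + 2 π bond(s) = 3.)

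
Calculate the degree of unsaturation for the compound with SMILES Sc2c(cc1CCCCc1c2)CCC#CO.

Molecular formula from the SMILES: C14H16OS.
DoU = (2C + 2 + N − H − X)/2 = (2·14 + 2 + 0 − 16 − 0)/2 = 14/2 = 7.
(Structurally: 2 ring(s) + 5 π bond(s) = 7.)

7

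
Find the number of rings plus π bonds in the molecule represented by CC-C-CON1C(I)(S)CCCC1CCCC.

Molecular formula from the SMILES: C13H26INOS.
DoU = (2C + 2 + N − H − X)/2 = (2·13 + 2 + 1 − 26 − 1)/2 = 2/2 = 1.
(Structurally: 1 ring(s) + 0 π bond(s) = 1.)

1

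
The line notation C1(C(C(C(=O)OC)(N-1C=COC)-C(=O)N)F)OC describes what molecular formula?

C10H15FN2O5

Heavy atoms from the SMILES: 10 C, 1 F, 2 N, 5 O.
Implicit hydrogens by atom environment:
  5 × O: no H
  4 × C: 1 H each → 4
  3 × C: 3 H each → 9
  3 × C: no H
  1 × F: no H
  1 × N: 2 H
  1 × N: no H
  Total hydrogens = 15.
Molecular formula: C10H15FN2O5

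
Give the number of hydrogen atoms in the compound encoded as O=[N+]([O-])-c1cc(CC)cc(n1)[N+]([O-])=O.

7

Hydrogens are implicit in SMILES; fill each atom to its normal valence:
  3 × C (aromatic): no H
  2 × C (aromatic): 1 H each → 2
  2 × N (charge +1): no H
  2 × O: no H
  2 × O (charge -1): no H
  1 × C: 3 H
  1 × C: 2 H
  1 × N (aromatic): no H
  Total hydrogens = 7.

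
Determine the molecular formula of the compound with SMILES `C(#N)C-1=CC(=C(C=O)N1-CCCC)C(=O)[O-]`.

Heavy atoms from the SMILES: 11 C, 2 N, 3 O.
Implicit hydrogens by atom environment:
  3 × C: 2 H each → 6
  3 × C (aromatic): no H
  2 × C: no H
  2 × O: no H
  1 × C: 3 H
  1 × C (aromatic): 1 H
  1 × C: 1 H
  1 × N (aromatic): no H
  1 × N: no H
  1 × O (charge -1): no H
  Total hydrogens = 11.
Net charge -1.
Molecular formula: C11H11N2O3-

C11H11N2O3-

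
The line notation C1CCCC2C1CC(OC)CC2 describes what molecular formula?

C11H20O

Heavy atoms from the SMILES: 11 C, 1 O.
Implicit hydrogens by atom environment:
  7 × C: 2 H each → 14
  3 × C: 1 H each → 3
  1 × C: 3 H
  1 × O: no H
  Total hydrogens = 20.
Molecular formula: C11H20O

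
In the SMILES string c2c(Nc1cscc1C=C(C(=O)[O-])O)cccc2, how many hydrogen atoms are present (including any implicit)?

Hydrogens are implicit in SMILES; fill each atom to its normal valence:
  7 × C (aromatic): 1 H each → 7
  3 × C (aromatic): no H
  2 × C: no H
  1 × C: 1 H
  1 × N: 1 H
  1 × O: 1 H
  1 × O: no H
  1 × O (charge -1): no H
  1 × S (aromatic): no H
  Total hydrogens = 10.

10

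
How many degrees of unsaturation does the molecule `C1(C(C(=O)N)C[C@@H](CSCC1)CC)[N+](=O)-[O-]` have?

Molecular formula from the SMILES: C10H18N2O3S.
DoU = (2C + 2 + N − H − X)/2 = (2·10 + 2 + 2 − 18 − 0)/2 = 6/2 = 3.
(Structurally: 1 ring(s) + 2 π bond(s) = 3.)

3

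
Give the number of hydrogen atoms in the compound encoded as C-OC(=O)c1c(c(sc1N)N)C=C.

Hydrogens are implicit in SMILES; fill each atom to its normal valence:
  4 × C (aromatic): no H
  2 × N: 2 H each → 4
  2 × O: no H
  1 × C: 3 H
  1 × C: 2 H
  1 × C: 1 H
  1 × C: no H
  1 × S (aromatic): no H
  Total hydrogens = 10.

10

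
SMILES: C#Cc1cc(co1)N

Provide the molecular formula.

Heavy atoms from the SMILES: 6 C, 1 N, 1 O.
Implicit hydrogens by atom environment:
  2 × C (aromatic): 1 H each → 2
  2 × C (aromatic): no H
  1 × C: 1 H
  1 × C: no H
  1 × N: 2 H
  1 × O (aromatic): no H
  Total hydrogens = 5.
Molecular formula: C6H5NO

C6H5NO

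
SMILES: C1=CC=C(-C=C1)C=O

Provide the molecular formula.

C7H6O

Heavy atoms from the SMILES: 7 C, 1 O.
Implicit hydrogens by atom environment:
  5 × C (aromatic): 1 H each → 5
  1 × C: 1 H
  1 × C (aromatic): no H
  1 × O: no H
  Total hydrogens = 6.
Molecular formula: C7H6O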